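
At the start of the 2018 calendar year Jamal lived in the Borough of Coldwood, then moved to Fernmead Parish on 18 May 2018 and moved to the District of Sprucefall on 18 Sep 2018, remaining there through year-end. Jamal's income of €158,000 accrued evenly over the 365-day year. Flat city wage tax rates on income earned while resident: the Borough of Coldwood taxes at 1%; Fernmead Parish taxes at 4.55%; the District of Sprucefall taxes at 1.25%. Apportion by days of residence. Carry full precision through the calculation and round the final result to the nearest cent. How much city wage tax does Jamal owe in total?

€3,583.79

The Borough of Coldwood, 1 Jan – 17 May 2018: 137 days → €158,000 × 1% × 137/365 = €593.0411
Fernmead Parish, 18 May – 17 Sep 2018: 123 days → €158,000 × 4.55% × 123/365 = €2,422.5945
The District of Sprucefall, 18 Sep – 31 Dec 2018: 105 days → €158,000 × 1.25% × 105/365 = €568.1507
Total = €3,583.7863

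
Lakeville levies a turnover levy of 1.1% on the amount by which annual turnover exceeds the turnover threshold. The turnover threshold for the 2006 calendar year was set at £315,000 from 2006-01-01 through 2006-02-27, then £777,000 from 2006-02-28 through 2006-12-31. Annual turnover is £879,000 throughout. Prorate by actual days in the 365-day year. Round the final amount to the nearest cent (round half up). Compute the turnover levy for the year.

2006-01-01 to 2006-02-27: 58 days, exemption £315,000 → (£879,000 − £315,000) × 1.1% × 58/365 = £985.8411
2006-02-28 to 2006-12-31: 307 days, exemption £777,000 → (£879,000 − £777,000) × 1.1% × 307/365 = £943.7096
Total = £1,929.5507

£1,929.55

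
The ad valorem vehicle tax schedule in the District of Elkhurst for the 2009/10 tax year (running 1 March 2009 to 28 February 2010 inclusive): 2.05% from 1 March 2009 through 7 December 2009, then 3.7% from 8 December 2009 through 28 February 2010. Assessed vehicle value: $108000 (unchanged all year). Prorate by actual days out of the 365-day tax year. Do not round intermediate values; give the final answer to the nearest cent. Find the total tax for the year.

1 March – 7 December 2009: 282 days at 2.05% → $108000 × 2.05% × 282/365 = $1710.5425
8 December 2009 – 28 February 2010: 83 days at 3.7% → $108000 × 3.7% × 83/365 = $908.6795
Total = $2619.2219

$2619.22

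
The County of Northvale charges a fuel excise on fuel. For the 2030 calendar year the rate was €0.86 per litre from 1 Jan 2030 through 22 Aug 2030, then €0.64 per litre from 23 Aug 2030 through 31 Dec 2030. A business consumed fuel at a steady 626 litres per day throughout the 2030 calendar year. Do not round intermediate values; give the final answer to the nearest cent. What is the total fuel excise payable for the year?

1 Jan – 22 Aug 2030: 234 days × 626 litres/day = 146,484 litres at €0.86/litre → €125,976.24
23 Aug – 31 Dec 2030: 131 days × 626 litres/day = 82,006 litres at €0.64/litre → €52,483.84

€178,460.08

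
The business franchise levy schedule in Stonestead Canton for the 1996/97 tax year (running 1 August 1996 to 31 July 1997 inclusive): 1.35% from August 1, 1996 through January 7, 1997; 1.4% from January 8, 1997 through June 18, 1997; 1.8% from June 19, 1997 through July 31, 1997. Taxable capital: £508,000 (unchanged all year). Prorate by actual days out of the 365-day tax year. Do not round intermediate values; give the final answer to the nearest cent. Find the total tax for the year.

August 1, 1996 – January 7, 1997: 160 days at 1.35% → £508,000 × 1.35% × 160/365 = £3,006.2466
January 8 – June 18, 1997: 162 days at 1.4% → £508,000 × 1.4% × 162/365 = £3,156.5589
June 19 – July 31, 1997: 43 days at 1.8% → £508,000 × 1.8% × 43/365 = £1,077.2384
Total = £7,240.0438

£7,240.04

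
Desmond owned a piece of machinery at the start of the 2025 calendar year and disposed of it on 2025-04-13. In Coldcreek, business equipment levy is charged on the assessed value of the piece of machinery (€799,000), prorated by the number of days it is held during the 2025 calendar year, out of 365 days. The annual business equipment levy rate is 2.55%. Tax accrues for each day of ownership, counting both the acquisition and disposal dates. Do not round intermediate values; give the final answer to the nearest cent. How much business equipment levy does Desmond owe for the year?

€5,749.52

Days held (2025-01-01 to 2025-04-13): 103 out of 365
Tax = €799,000 × 2.55% × 103/365 = €5,749.5164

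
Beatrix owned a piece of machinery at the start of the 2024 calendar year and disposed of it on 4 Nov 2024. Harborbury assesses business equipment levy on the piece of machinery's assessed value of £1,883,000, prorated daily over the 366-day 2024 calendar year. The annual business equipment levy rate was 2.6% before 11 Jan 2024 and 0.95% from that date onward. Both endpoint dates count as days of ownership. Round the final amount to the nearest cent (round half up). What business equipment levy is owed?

£15,951.48

1 Jan – 10 Jan 2024: 10 days at 2.6% → £1,883,000 × 2.6% × 10/366 = £1,337.6503
11 Jan – 4 Nov 2024: 299 days at 0.95% → £1,883,000 × 0.95% × 299/366 = £14,613.8292
Total = £15,951.4795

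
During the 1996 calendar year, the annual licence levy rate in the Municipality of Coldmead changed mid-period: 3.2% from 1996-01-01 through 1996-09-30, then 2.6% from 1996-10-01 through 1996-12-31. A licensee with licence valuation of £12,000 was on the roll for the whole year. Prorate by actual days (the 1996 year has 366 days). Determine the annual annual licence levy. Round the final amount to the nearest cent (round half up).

1996-01-01 to 1996-09-30: 274 days at 3.2% → £12,000 × 3.2% × 274/366 = £287.4754
1996-10-01 to 1996-12-31: 92 days at 2.6% → £12,000 × 2.6% × 92/366 = £78.4262
Total = £365.9016

£365.90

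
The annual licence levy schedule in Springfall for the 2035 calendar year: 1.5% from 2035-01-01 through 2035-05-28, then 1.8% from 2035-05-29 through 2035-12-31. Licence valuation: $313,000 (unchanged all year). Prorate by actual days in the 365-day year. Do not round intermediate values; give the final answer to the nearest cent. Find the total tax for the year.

2035-01-01 to 2035-05-28: 148 days at 1.5% → $313,000 × 1.5% × 148/365 = $1,903.7260
2035-05-29 to 2035-12-31: 217 days at 1.8% → $313,000 × 1.8% × 217/365 = $3,349.5288
Total = $5,253.2548

$5,253.25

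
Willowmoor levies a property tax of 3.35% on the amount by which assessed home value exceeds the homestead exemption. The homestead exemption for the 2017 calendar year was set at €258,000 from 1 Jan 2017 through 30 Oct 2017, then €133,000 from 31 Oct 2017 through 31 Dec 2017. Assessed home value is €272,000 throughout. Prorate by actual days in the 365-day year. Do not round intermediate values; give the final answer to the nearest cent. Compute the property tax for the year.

€1,180.30

1 Jan – 30 Oct 2017: 303 days, exemption €258,000 → (€272,000 − €258,000) × 3.35% × 303/365 = €389.3342
31 Oct – 31 Dec 2017: 62 days, exemption €133,000 → (€272,000 − €133,000) × 3.35% × 62/365 = €790.9671
Total = €1,180.3014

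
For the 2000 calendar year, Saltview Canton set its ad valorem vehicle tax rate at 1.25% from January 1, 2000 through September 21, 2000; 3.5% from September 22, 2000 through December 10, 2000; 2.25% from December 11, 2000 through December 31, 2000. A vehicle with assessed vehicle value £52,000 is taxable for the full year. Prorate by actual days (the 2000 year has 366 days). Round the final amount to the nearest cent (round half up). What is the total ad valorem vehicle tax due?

January 1 – September 21, 2000: 265 days at 1.25% → £52,000 × 1.25% × 265/366 = £470.6284
September 22 – December 10, 2000: 80 days at 3.5% → £52,000 × 3.5% × 80/366 = £397.8142
December 11 – December 31, 2000: 21 days at 2.25% → £52,000 × 2.25% × 21/366 = £67.1311
Total = £935.5738

£935.57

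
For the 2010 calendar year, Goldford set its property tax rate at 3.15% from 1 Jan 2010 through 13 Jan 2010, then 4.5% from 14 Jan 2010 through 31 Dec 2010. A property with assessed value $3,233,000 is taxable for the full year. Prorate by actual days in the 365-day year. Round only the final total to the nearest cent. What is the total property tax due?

$143,930.50

1 Jan – 13 Jan 2010: 13 days at 3.15% → $3,233,000 × 3.15% × 13/365 = $3,627.1603
14 Jan – 31 Dec 2010: 352 days at 4.5% → $3,233,000 × 4.5% × 352/365 = $140,303.3425
Total = $143,930.5027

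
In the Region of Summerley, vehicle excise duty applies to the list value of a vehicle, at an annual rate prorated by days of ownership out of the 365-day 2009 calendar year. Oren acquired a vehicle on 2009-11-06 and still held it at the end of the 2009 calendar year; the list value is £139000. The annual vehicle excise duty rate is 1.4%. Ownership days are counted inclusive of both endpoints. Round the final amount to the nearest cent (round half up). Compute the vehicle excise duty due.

£298.56

Days held (2009-11-06 to 2009-12-31): 56 out of 365
Tax = £139000 × 1.4% × 56/365 = £298.5644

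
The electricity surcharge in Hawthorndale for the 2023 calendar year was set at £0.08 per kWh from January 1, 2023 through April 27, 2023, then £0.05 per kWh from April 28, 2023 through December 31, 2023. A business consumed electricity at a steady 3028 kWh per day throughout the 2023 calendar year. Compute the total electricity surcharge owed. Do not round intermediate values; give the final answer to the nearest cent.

January 1 – April 27, 2023: 117 days × 3028 kWh/day = 354,276 kWh at £0.08/kWh → £28,342.08
April 28 – December 31, 2023: 248 days × 3028 kWh/day = 750,944 kWh at £0.05/kWh → £37,547.20

£65,889.28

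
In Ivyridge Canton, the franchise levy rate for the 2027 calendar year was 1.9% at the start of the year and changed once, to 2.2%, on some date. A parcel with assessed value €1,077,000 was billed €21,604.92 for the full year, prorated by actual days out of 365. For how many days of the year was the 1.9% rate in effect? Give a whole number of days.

Let d = days at the first rate; then 365 − d days at the second rate.
€1,077,000 × [1.9%·d + 2.2%·(365−d)] / 365 = €21,604.92
Solving gives d = 236, so the new rate took effect on August 25, 2027.

236 days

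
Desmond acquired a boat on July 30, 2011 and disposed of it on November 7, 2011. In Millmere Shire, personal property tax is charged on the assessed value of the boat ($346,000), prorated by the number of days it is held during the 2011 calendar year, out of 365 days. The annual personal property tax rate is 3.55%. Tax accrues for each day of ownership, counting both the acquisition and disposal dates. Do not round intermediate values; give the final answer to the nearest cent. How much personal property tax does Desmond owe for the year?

Days held (July 30 – November 7, 2011): 101 out of 365
Tax = $346,000 × 3.55% × 101/365 = $3,398.8575

$3,398.86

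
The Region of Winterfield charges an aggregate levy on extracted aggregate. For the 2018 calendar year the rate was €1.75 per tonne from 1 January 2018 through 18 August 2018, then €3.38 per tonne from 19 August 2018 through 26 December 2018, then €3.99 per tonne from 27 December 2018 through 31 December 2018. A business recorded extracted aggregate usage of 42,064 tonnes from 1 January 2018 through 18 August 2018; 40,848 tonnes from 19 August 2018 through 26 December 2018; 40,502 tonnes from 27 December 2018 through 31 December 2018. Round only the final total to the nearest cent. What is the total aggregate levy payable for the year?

1 January – 18 August 2018: 42,064 tonnes at €1.75/tonne → €73612.00
19 August – 26 December 2018: 40,848 tonnes at €3.38/tonne → €138066.24
27 December – 31 December 2018: 40,502 tonnes at €3.99/tonne → €161602.98

€373281.22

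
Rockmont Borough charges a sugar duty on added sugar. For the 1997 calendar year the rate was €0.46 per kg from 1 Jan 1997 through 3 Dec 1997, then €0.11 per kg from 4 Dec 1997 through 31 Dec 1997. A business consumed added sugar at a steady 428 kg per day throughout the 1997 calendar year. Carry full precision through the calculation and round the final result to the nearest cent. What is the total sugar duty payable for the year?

€67666.80

1 Jan – 3 Dec 1997: 337 days × 428 kg/day = 144,236 kg at €0.46/kg → €66348.56
4 Dec – 31 Dec 1997: 28 days × 428 kg/day = 11,984 kg at €0.11/kg → €1318.24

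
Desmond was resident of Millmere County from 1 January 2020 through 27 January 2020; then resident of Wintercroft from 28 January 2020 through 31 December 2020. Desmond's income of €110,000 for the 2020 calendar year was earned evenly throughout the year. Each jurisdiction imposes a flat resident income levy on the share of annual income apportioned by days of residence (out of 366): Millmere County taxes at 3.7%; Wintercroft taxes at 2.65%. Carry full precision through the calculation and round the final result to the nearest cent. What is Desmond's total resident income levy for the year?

€3,000.20

Millmere County, 1 January – 27 January 2020: 27 days → €110,000 × 3.7% × 27/366 = €300.2459
Wintercroft, 28 January – 31 December 2020: 339 days → €110,000 × 2.65% × 339/366 = €2,699.9590
Total = €3,000.2049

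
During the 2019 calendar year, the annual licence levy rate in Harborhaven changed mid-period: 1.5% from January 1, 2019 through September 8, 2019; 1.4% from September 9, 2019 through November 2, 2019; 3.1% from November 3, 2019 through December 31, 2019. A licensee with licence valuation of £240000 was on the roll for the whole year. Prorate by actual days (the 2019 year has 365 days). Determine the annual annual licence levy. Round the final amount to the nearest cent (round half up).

£4184.55

January 1 – September 8, 2019: 251 days at 1.5% → £240000 × 1.5% × 251/365 = £2475.6164
September 9 – November 2, 2019: 55 days at 1.4% → £240000 × 1.4% × 55/365 = £506.3014
November 3 – December 31, 2019: 59 days at 3.1% → £240000 × 3.1% × 59/365 = £1202.6301
Total = £4184.5479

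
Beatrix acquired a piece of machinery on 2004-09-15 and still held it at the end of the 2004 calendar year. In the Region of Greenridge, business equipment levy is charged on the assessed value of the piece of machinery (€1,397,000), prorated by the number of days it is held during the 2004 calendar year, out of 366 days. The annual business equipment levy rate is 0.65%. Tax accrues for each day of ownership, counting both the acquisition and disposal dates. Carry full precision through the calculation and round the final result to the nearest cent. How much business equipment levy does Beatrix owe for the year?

€2,679.49

Days held (2004-09-15 to 2004-12-31): 108 out of 366
Tax = €1,397,000 × 0.65% × 108/366 = €2,679.4918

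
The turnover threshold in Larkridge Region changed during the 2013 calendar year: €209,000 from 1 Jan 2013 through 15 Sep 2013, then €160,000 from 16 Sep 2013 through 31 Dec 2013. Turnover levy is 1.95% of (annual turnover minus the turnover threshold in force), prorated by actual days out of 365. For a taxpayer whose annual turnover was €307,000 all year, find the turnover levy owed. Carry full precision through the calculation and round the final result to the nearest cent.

1 Jan – 15 Sep 2013: 258 days, exemption €209,000 → (€307,000 − €209,000) × 1.95% × 258/365 = €1,350.7890
16 Sep – 31 Dec 2013: 107 days, exemption €160,000 → (€307,000 − €160,000) × 1.95% × 107/365 = €840.3164
Total = €2,191.1055

€2,191.11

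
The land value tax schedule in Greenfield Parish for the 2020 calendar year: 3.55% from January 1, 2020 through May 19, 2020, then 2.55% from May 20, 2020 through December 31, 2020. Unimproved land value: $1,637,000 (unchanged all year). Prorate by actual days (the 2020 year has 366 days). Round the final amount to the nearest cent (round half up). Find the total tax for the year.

$48,005.25

January 1 – May 19, 2020: 140 days at 3.55% → $1,637,000 × 3.55% × 140/366 = $22,229.2077
May 20 – December 31, 2020: 226 days at 2.55% → $1,637,000 × 2.55% × 226/366 = $25,776.0410
Total = $48,005.2486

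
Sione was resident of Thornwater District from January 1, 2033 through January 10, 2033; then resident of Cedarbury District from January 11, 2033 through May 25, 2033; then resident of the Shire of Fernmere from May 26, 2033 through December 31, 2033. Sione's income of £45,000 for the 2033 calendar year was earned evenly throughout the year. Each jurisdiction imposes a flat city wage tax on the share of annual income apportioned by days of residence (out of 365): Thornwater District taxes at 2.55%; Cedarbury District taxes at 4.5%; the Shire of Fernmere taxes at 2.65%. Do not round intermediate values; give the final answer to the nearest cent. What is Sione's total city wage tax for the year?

£1,499.18

Thornwater District, January 1 – January 10, 2033: 10 days → £45,000 × 2.55% × 10/365 = £31.4384
Cedarbury District, January 11 – May 25, 2033: 135 days → £45,000 × 4.5% × 135/365 = £748.9726
The Shire of Fernmere, May 26 – December 31, 2033: 220 days → £45,000 × 2.65% × 220/365 = £718.7671
Total = £1,499.1781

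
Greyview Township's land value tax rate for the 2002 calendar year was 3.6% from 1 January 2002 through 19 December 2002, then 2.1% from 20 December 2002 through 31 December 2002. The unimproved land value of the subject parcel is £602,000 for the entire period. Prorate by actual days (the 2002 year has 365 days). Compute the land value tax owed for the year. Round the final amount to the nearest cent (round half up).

1 January – 19 December 2002: 353 days at 3.6% → £602,000 × 3.6% × 353/365 = £20,959.4959
20 December – 31 December 2002: 12 days at 2.1% → £602,000 × 2.1% × 12/365 = £415.6274
Total = £21,375.1233

£21,375.12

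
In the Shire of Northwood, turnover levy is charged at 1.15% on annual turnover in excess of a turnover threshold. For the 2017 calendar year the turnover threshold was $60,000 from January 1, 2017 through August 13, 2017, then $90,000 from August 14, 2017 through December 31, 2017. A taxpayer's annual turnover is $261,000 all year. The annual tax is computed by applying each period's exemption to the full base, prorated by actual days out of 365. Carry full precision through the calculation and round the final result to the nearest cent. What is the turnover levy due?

$2,179.17

January 1 – August 13, 2017: 225 days, exemption $60,000 → ($261,000 − $60,000) × 1.15% × 225/365 = $1,424.8973
August 14 – December 31, 2017: 140 days, exemption $90,000 → ($261,000 − $90,000) × 1.15% × 140/365 = $754.2740
Total = $2,179.1712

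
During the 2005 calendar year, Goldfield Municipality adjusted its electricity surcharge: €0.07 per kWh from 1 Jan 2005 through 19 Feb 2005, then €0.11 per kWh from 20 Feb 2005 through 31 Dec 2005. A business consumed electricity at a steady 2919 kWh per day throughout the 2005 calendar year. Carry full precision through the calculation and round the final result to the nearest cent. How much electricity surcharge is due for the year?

1 Jan – 19 Feb 2005: 50 days × 2919 kWh/day = 145,950 kWh at €0.07/kWh → €10216.50
20 Feb – 31 Dec 2005: 315 days × 2919 kWh/day = 919,485 kWh at €0.11/kWh → €101143.35

€111359.85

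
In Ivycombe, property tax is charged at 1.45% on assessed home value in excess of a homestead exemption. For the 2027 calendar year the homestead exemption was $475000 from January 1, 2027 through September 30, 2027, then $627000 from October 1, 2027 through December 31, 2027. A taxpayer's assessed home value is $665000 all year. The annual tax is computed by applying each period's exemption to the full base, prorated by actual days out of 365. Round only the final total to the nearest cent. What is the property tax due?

$2199.47

January 1 – September 30, 2027: 273 days, exemption $475000 → ($665000 − $475000) × 1.45% × 273/365 = $2060.5890
October 1 – December 31, 2027: 92 days, exemption $627000 → ($665000 − $627000) × 1.45% × 92/365 = $138.8822
Total = $2199.4712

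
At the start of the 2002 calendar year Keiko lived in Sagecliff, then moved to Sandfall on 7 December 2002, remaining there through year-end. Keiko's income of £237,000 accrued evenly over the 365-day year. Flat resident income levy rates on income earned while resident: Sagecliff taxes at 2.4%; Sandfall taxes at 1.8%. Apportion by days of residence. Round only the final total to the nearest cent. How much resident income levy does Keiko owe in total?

Sagecliff, 1 January – 6 December 2002: 340 days → £237,000 × 2.4% × 340/365 = £5,298.4110
Sandfall, 7 December – 31 December 2002: 25 days → £237,000 × 1.8% × 25/365 = £292.1918
Total = £5,590.6027

£5,590.60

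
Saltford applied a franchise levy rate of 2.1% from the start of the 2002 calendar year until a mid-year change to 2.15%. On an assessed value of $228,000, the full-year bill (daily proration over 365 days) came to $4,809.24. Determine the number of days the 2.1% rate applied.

297 days

Let d = days at the first rate; then 365 − d days at the second rate.
$228,000 × [2.1%·d + 2.15%·(365−d)] / 365 = $4,809.24
Solving gives d = 297, so the new rate took effect on October 25, 2002.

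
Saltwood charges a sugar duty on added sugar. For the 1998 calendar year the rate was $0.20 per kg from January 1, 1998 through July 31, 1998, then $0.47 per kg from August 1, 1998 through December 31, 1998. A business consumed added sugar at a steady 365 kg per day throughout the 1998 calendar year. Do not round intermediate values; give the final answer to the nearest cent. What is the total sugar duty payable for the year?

$41723.15

January 1 – July 31, 1998: 212 days × 365 kg/day = 77,380 kg at $0.20/kg → $15476.00
August 1 – December 31, 1998: 153 days × 365 kg/day = 55,845 kg at $0.47/kg → $26247.15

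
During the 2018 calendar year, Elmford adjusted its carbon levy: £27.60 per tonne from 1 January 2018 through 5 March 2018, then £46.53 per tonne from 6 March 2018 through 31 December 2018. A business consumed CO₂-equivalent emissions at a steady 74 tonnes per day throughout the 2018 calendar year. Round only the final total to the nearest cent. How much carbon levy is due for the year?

1 January – 5 March 2018: 64 days × 74 tonnes/day = 4,736 tonnes at £27.60/tonne → £130,713.60
6 March – 31 December 2018: 301 days × 74 tonnes/day = 22,274 tonnes at £46.53/tonne → £1,036,409.22

£1,167,122.82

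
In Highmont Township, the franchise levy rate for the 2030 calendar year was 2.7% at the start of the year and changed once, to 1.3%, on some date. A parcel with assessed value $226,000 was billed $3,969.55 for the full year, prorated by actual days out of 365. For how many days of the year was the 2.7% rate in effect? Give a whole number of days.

119 days

Let d = days at the first rate; then 365 − d days at the second rate.
$226,000 × [2.7%·d + 1.3%·(365−d)] / 365 = $3,969.55
Solving gives d = 119, so the new rate took effect on 30 Apr 2030.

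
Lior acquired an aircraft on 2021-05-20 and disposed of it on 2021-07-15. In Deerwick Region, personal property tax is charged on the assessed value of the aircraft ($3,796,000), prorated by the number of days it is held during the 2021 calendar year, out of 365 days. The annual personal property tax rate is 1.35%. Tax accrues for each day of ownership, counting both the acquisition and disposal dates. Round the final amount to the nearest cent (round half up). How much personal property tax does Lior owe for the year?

Days held (2021-05-20 to 2021-07-15): 57 out of 365
Tax = $3,796,000 × 1.35% × 57/365 = $8,002.8000

$8,002.80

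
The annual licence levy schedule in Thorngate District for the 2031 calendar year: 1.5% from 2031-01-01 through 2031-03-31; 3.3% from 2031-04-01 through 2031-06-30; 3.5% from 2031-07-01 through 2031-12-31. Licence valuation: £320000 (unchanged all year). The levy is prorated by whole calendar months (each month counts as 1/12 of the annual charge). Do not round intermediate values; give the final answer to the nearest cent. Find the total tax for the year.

£9440.00

2031-01-01 to 2031-03-31: 3 months at 1.5% → £320000 × 1.5% × 3/12 = £1200.0000
2031-04-01 to 2031-06-30: 3 months at 3.3% → £320000 × 3.3% × 3/12 = £2640.0000
2031-07-01 to 2031-12-31: 6 months at 3.5% → £320000 × 3.5% × 6/12 = £5600.0000
Total = £9440.0000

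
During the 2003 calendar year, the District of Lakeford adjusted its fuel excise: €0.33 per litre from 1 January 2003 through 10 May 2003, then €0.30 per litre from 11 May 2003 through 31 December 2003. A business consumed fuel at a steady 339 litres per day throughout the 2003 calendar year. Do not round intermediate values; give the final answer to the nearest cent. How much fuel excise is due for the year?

1 January – 10 May 2003: 130 days × 339 litres/day = 44,070 litres at €0.33/litre → €14,543.10
11 May – 31 December 2003: 235 days × 339 litres/day = 79,665 litres at €0.30/litre → €23,899.50

€38,442.60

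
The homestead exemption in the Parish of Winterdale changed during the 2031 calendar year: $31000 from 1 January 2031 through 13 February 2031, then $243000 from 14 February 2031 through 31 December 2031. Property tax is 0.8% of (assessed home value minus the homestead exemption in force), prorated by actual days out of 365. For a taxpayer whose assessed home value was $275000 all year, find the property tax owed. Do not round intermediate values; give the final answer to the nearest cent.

1 January – 13 February 2031: 44 days, exemption $31000 → ($275000 − $31000) × 0.8% × 44/365 = $235.3096
14 February – 31 December 2031: 321 days, exemption $243000 → ($275000 − $243000) × 0.8% × 321/365 = $225.1397
Total = $460.4493

$460.45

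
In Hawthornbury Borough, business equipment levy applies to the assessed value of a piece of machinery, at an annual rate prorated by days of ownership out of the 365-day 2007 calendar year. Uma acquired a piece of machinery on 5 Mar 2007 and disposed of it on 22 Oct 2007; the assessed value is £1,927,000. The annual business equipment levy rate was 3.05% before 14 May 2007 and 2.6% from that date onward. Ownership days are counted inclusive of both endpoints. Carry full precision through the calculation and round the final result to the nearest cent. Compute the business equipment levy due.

5 Mar – 13 May 2007: 70 days at 3.05% → £1,927,000 × 3.05% × 70/365 = £11,271.6301
14 May – 22 Oct 2007: 162 days at 2.6% → £1,927,000 × 2.6% × 162/365 = £22,237.0521
Total = £33,508.6822

£33,508.68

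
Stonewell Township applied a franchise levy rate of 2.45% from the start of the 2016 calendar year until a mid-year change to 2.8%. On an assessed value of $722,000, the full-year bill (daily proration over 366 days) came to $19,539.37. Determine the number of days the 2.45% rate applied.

Let d = days at the first rate; then 366 − d days at the second rate.
$722,000 × [2.45%·d + 2.8%·(366−d)] / 366 = $19,539.37
Solving gives d = 98, so the new rate took effect on 8 April 2016.

98 days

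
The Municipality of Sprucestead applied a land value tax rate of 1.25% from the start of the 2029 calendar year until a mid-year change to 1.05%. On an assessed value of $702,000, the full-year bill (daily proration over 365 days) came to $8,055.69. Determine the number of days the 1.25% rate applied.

178 days

Let d = days at the first rate; then 365 − d days at the second rate.
$702,000 × [1.25%·d + 1.05%·(365−d)] / 365 = $8,055.69
Solving gives d = 178, so the new rate took effect on June 28, 2029.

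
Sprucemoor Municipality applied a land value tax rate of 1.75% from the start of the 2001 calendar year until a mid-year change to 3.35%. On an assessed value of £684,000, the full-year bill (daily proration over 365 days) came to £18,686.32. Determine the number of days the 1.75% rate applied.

141 days

Let d = days at the first rate; then 365 − d days at the second rate.
£684,000 × [1.75%·d + 3.35%·(365−d)] / 365 = £18,686.32
Solving gives d = 141, so the new rate took effect on May 22, 2001.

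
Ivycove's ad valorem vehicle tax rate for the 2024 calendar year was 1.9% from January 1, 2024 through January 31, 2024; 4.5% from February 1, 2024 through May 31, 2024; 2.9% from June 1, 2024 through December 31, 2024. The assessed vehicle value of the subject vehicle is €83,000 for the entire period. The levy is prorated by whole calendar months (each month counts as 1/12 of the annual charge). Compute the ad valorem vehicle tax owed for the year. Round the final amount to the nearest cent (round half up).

January 1 – January 31, 2024: 1 month at 1.9% → €83,000 × 1.9% × 1/12 = €131.4167
February 1 – May 31, 2024: 4 months at 4.5% → €83,000 × 4.5% × 4/12 = €1,245.0000
June 1 – December 31, 2024: 7 months at 2.9% → €83,000 × 2.9% × 7/12 = €1,404.0833
Total = €2,780.5000

€2,780.50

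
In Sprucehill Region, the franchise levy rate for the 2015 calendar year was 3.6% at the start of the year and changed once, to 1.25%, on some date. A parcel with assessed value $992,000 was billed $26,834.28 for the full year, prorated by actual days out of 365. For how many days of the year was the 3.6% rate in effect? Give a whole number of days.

Let d = days at the first rate; then 365 − d days at the second rate.
$992,000 × [3.6%·d + 1.25%·(365−d)] / 365 = $26,834.28
Solving gives d = 226, so the new rate took effect on August 15, 2015.

226 days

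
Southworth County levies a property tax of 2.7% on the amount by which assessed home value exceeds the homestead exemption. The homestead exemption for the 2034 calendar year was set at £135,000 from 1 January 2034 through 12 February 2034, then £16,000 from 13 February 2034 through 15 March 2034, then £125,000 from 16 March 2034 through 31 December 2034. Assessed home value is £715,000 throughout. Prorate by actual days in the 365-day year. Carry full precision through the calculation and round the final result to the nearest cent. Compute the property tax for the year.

£16,148.15

1 January – 12 February 2034: 43 days, exemption £135,000 → (£715,000 − £135,000) × 2.7% × 43/365 = £1,844.8767
13 February – 15 March 2034: 31 days, exemption £16,000 → (£715,000 − £16,000) × 2.7% × 31/365 = £1,602.9123
16 March – 31 December 2034: 291 days, exemption £125,000 → (£715,000 − £125,000) × 2.7% × 291/365 = £12,700.3562
Total = £16,148.1452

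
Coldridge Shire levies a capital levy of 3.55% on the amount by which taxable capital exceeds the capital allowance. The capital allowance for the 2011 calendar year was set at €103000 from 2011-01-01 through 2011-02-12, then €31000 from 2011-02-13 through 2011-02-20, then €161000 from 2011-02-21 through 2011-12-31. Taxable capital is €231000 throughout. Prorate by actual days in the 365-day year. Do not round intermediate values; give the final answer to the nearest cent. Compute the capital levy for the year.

€2828.72

2011-01-01 to 2011-02-12: 43 days, exemption €103000 → (€231000 − €103000) × 3.55% × 43/365 = €535.3205
2011-02-13 to 2011-02-20: 8 days, exemption €31000 → (€231000 − €31000) × 3.55% × 8/365 = €155.6164
2011-02-21 to 2011-12-31: 314 days, exemption €161000 → (€231000 − €161000) × 3.55% × 314/365 = €2137.7808
Total = €2828.7178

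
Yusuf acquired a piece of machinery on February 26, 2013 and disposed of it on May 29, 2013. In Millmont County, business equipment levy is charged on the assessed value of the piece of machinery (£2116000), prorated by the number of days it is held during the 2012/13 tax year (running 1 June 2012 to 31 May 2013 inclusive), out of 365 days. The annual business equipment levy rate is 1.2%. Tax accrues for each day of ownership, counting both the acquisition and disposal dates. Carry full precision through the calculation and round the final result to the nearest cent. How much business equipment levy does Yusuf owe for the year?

£6469.74

Days held (February 26 – May 29, 2013): 93 out of 365
Tax = £2116000 × 1.2% × 93/365 = £6469.7425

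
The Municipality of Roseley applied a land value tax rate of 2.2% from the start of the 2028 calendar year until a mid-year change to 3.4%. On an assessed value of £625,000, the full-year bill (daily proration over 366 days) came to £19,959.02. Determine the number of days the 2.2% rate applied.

63 days

Let d = days at the first rate; then 366 − d days at the second rate.
£625,000 × [2.2%·d + 3.4%·(366−d)] / 366 = £19,959.02
Solving gives d = 63, so the new rate took effect on 4 Mar 2028.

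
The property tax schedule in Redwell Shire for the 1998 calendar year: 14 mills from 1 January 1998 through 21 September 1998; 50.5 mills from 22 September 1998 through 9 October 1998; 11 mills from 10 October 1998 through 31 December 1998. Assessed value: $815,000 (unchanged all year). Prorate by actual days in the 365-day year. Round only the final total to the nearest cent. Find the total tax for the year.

$12,321.01

1 January – 21 September 1998: 264 days at 14 mills → $815,000 × 1.4% × 264/365 = $8,252.7123
22 September – 9 October 1998: 18 days at 50.5 mills → $815,000 × 5.05% × 18/365 = $2,029.6849
10 October – 31 December 1998: 83 days at 11 mills → $815,000 × 1.1% × 83/365 = $2,038.6164
Total = $12,321.0137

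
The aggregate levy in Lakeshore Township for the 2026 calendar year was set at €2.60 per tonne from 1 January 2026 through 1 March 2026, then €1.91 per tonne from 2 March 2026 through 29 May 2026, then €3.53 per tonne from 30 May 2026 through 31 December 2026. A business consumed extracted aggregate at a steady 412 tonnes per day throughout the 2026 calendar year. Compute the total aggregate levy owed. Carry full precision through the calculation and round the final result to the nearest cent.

1 January – 1 March 2026: 60 days × 412 tonnes/day = 24,720 tonnes at €2.60/tonne → €64,272.00
2 March – 29 May 2026: 89 days × 412 tonnes/day = 36,668 tonnes at €1.91/tonne → €70,035.88
30 May – 31 December 2026: 216 days × 412 tonnes/day = 88,992 tonnes at €3.53/tonne → €314,141.76

€448,449.64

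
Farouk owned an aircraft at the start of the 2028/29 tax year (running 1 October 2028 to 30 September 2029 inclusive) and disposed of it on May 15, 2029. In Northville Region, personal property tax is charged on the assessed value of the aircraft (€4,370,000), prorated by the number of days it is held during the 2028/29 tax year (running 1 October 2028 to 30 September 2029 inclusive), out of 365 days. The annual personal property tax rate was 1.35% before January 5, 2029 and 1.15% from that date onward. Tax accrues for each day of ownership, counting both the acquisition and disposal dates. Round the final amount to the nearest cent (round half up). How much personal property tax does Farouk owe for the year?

€33,553.22

October 1, 2028 – January 4, 2029: 96 days at 1.35% → €4,370,000 × 1.35% × 96/365 = €15,516.4932
January 5 – May 15, 2029: 131 days at 1.15% → €4,370,000 × 1.15% × 131/365 = €18,036.7260
Total = €33,553.2192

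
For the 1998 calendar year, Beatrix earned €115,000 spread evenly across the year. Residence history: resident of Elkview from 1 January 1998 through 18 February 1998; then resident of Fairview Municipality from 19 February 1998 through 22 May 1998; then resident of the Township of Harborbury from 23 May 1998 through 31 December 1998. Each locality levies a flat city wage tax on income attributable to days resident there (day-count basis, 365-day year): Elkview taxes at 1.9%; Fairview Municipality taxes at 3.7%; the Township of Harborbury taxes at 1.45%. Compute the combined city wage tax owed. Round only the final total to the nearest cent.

Elkview, 1 January – 18 February 1998: 49 days → €115,000 × 1.9% × 49/365 = €293.3288
Fairview Municipality, 19 February – 22 May 1998: 93 days → €115,000 × 3.7% × 93/365 = €1,084.1507
The Township of Harborbury, 23 May – 31 December 1998: 223 days → €115,000 × 1.45% × 223/365 = €1,018.7740
Total = €2,396.2534

€2,396.25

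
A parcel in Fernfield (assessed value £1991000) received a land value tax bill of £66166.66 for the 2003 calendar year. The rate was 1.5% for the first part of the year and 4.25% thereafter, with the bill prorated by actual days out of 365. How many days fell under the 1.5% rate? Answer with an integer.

123 days

Let d = days at the first rate; then 365 − d days at the second rate.
£1991000 × [1.5%·d + 4.25%·(365−d)] / 365 = £66166.66
Solving gives d = 123, so the new rate took effect on 4 May 2003.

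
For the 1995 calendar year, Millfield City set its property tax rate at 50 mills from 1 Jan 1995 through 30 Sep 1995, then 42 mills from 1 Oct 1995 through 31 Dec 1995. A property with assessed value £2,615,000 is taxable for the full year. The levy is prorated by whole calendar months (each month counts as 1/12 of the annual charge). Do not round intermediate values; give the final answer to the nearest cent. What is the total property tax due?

1 Jan – 30 Sep 1995: 9 months at 50 mills → £2,615,000 × 5% × 9/12 = £98,062.5000
1 Oct – 31 Dec 1995: 3 months at 42 mills → £2,615,000 × 4.2% × 3/12 = £27,457.5000
Total = £125,520.0000

£125,520.00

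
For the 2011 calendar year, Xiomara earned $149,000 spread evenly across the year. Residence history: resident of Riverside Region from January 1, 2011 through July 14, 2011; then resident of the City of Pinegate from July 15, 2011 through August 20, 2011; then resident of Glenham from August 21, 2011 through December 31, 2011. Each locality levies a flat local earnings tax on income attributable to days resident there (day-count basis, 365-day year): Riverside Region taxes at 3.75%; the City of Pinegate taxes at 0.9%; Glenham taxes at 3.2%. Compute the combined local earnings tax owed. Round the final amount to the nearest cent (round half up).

Riverside Region, January 1 – July 14, 2011: 195 days → $149,000 × 3.75% × 195/365 = $2,985.1027
The City of Pinegate, July 15 – August 20, 2011: 37 days → $149,000 × 0.9% × 37/365 = $135.9370
Glenham, August 21 – December 31, 2011: 133 days → $149,000 × 3.2% × 133/365 = $1,737.3808
Total = $4,858.4205

$4,858.42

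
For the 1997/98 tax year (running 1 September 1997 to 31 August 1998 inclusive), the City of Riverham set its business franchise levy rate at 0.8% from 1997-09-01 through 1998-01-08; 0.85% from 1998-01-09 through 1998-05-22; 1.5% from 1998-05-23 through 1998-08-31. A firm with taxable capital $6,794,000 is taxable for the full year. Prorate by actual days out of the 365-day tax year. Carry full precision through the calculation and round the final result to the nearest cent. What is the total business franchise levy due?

1997-09-01 to 1998-01-08: 130 days at 0.8% → $6,794,000 × 0.8% × 130/365 = $19,358.2466
1998-01-09 to 1998-05-22: 134 days at 0.85% → $6,794,000 × 0.85% × 134/365 = $21,201.0027
1998-05-23 to 1998-08-31: 101 days at 1.5% → $6,794,000 × 1.5% × 101/365 = $28,199.7534
Total = $68,759.0027

$68,759.00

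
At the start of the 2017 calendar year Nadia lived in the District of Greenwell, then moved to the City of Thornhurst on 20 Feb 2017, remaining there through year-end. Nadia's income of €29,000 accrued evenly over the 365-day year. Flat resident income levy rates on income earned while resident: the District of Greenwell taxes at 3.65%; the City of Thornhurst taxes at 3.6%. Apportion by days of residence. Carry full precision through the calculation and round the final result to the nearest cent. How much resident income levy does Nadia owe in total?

€1,045.99

The District of Greenwell, 1 Jan – 19 Feb 2017: 50 days → €29,000 × 3.65% × 50/365 = €145.0000
The City of Thornhurst, 20 Feb – 31 Dec 2017: 315 days → €29,000 × 3.6% × 315/365 = €900.9863
Total = €1,045.9863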